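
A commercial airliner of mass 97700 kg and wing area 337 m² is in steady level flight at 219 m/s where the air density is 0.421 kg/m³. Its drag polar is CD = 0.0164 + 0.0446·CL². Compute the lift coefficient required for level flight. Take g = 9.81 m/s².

CL = 0.282

Weight W = mg = 97700 × 9.81 = 9.5844×10^5 N; in level flight L = W.
Dynamic pressure q = 0.5 × 0.421 × 219² = 10100 Pa.
CL = 2W/(ρv²S) = 2×9.5844×10^5/(0.421×219²×337) = 0.2817.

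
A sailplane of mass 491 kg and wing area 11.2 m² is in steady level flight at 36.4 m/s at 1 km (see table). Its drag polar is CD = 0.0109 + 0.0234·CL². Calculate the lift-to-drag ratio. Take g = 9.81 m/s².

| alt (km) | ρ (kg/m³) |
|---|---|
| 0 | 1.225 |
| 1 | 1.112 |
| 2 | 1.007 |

L/D = 30.9

At 1 km, from the table: ρ = 1.112 kg/m³.
Weight W = mg = 491 × 9.81 = 4816.7 N; in level flight L = W.
Dynamic pressure q = 0.5 × 1.112 × 36.4² = 736.7 Pa.
Required CL = L/(qS) = 4816.7/(736.7·11.2) = 0.5838.
CD = 0.0109 + 0.0234 × 0.5838² = 0.01887.
L/D = CL/CD = 0.5838 / 0.01887 = 30.9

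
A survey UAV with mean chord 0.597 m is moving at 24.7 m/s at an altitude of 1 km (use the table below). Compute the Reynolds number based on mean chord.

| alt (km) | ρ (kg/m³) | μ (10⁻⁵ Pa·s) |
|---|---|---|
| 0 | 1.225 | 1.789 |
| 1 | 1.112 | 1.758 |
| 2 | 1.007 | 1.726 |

Re = 9.33×10^5

At 1 km, from the table: ρ = 1.112 kg/m³, μ = 1.758×10⁻⁵ Pa·s.
Re = ρ·v·c/μ = 1.112 × 24.7 × 0.597 / (1.758×10⁻⁵) = 9.33×10^5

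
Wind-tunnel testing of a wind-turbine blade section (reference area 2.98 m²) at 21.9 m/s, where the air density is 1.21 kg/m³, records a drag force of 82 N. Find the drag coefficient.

CD = 0.0948

From D = ½ρv²S·CD, rearranging gives CD = 2D/(ρv²S).
CD = 2 × 82 / (1.21 × 21.9² × 2.98) = 0.0948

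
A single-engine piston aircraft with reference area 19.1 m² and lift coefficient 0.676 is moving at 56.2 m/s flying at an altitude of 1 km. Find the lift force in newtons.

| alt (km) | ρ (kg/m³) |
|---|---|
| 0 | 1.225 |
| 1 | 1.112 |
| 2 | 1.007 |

L = 22700 N

At 1 km, from the table: ρ = 1.112 kg/m³.
L = ½ρv²S·CL = ½ × 1.112 × 56.2² × 19.1 × 0.676 = 22700 N ≈ 22.7 kN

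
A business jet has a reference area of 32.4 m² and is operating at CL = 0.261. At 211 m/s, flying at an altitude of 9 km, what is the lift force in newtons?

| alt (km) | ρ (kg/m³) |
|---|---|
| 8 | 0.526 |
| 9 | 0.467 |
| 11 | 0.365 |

L = 87900 N

At 9 km, from the table: ρ = 0.467 kg/m³.
L = ½ρv²S·CL = ½ × 0.467 × 211² × 32.4 × 0.261 = 87900 N ≈ 87.9 kN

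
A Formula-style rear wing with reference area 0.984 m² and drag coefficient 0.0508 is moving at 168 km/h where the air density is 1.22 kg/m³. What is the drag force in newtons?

Convert speed: v = 168 km/h ÷ 3.6 = 46.67 m/s.
D = ½ρv²S·CD = ½ × 1.22 × 46.67² × 0.984 × 0.0508 = 66.4 N

D = 66.4 N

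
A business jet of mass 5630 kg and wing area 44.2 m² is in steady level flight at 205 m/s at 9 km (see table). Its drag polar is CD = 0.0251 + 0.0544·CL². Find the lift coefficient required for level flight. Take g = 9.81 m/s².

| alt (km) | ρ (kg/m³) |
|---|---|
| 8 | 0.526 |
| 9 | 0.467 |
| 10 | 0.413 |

At 9 km, from the table: ρ = 0.467 kg/m³.
Level flight ⇒ L = W = m·g = 5630 × 9.81 = 55230 N.
Dynamic pressure q = 0.5 × 0.467 × 205² = 9813 Pa.
CL = 2W/(ρv²S) = 2×55230/(0.467×205²×44.2) = 0.1273.

CL = 0.127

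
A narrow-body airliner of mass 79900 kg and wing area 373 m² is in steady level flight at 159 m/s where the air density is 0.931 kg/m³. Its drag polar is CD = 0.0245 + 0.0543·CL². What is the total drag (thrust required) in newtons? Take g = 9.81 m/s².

D = 1.15×10^5 N

Level flight ⇒ L = W = m·g = 79900 × 9.81 = 7.8382×10^5 N.
q = ½ρv² = ½ × 0.931 × 159² = 11770 Pa.
CL = W/(q·S) = 7.8382×10^5 / (11770 × 373) = 0.1786.
CD = 0.0245 + 0.0543 × 0.1786² = 0.02623.
D = q·S·CD = 11770 × 373 × 0.02623 = 1.151×10^5 N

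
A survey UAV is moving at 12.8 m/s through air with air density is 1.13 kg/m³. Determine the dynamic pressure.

q = 92.6 Pa

q = ½ρv² = ½ × 1.13 × 12.8² = 92.6 Pa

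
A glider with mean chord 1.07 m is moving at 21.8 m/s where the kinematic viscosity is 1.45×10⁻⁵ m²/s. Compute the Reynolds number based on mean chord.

Re = 1.61×10^6

Re = v·c/ν = 21.8 × 1.07 / (1.45×10⁻⁵) = 1.61×10^6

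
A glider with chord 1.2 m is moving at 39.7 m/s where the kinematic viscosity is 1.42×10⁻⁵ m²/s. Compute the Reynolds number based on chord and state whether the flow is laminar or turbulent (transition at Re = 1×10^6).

Re = v·c/ν = 39.7 × 1.2 / (1.42×10⁻⁵) = 3.35×10^6
Since 3.35×10^6 > 1×10^6, the flow is turbulent.

Re = 3.35×10^6 (turbulent)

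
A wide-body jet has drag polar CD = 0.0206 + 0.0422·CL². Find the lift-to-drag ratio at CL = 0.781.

L/D = 16.9

CD = 0.0206 + 0.0422 × 0.781² = 0.04634
L/D = CL/CD = 0.781 / 0.04634 = 16.9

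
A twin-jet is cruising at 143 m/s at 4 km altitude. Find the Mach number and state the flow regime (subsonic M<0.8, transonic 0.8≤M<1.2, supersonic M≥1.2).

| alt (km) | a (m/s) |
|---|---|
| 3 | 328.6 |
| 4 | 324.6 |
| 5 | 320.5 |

M = 0.441 (subsonic)

At 4 km, from the table: a = 324.6 m/s.
M = v/a = 143 / 324.6 = 0.441
M = 0.441 → subsonic.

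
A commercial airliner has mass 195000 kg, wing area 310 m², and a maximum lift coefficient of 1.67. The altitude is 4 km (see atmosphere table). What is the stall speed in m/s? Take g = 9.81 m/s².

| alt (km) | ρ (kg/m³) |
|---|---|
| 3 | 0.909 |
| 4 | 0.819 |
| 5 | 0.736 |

V_stall = 95 m/s

At 4 km, from the table: ρ = 0.819 kg/m³.
Stall occurs when L = W at CL,max. W = mg = 195000 × 9.81 = 1.913×10^6 N.
From L = ½ρV²S·CL,max = W: V_stall = √(2W/(ρSCL,max)) = √(2·1.913×10^6/(0.819·310·1.67))
V_stall = √9023 = 95 m/s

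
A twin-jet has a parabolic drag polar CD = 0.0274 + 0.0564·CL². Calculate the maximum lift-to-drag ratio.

(L/D)max = 12.7

For CD = CD0 + K·CL², (L/D)max occurs at CL* = √(CD0/K) and equals 1/(2√(K·CD0)).
(L/D)max = 1/(2√(0.0564 × 0.0274)) = 1/(2 × 0.03931) = 12.7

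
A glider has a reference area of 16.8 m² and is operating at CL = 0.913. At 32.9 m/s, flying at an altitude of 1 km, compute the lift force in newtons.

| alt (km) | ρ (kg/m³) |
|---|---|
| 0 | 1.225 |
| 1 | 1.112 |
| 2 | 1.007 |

At 1 km, from the table: ρ = 1.112 kg/m³.
Dynamic pressure q = ½ρv² = ½ × 1.112 × 32.9² = 601.8 Pa.
L = q·S·CL = 601.8 × 16.8 × 0.913 = 9230 N ≈ 9.23 kN

L = 9230 N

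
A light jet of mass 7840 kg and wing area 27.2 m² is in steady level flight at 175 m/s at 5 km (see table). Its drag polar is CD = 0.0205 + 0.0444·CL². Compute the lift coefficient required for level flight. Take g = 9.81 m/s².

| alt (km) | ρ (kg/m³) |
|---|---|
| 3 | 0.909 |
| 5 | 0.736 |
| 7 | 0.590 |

At 5 km, from the table: ρ = 0.736 kg/m³.
Weight W = mg = 7840 × 9.81 = 76910 N; in level flight L = W.
Dynamic pressure q = 0.5 × 0.736 × 175² = 11270 Pa.
Required CL = L/(qS) = 76910/(11270·27.2) = 0.2509.

CL = 0.251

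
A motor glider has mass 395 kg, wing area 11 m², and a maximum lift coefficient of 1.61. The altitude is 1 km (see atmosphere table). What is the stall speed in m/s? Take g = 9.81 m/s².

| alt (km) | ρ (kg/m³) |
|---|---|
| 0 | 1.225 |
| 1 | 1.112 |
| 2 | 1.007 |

At 1 km, from the table: ρ = 1.112 kg/m³.
Stall occurs when L = W at CL,max. W = mg = 395 × 9.81 = 3875 N.
From L = ½ρV²S·CL,max = W: V_stall = √(2W/(ρSCL,max)) = √(2·3875/(1.112·11·1.61))
V_stall = √393.5 = 19.8 m/s

V_stall = 19.8 m/s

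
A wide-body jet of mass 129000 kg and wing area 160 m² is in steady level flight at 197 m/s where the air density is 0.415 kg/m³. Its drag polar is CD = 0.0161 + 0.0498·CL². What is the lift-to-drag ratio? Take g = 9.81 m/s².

Level flight ⇒ L = W = m·g = 129000 × 9.81 = 1.2655×10^6 N.
Dynamic pressure q = 0.5 × 0.415 × 197² = 8053 Pa.
CL = 2W/(ρv²S) = 2×1.2655×10^6/(0.415×197²×160) = 0.9822.
CD = 0.0161 + 0.0498 × 0.9822² = 0.06414.
L/D = CL/CD = 0.9822 / 0.06414 = 15.3

L/D = 15.3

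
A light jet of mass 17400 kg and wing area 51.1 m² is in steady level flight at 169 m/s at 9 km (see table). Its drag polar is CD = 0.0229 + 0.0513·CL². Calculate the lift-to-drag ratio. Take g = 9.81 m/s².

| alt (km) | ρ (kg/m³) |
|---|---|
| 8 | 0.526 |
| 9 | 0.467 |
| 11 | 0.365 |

L/D = 14

At 9 km, from the table: ρ = 0.467 kg/m³.
Weight W = mg = 17400 × 9.81 = 1.7069×10^5 N; in level flight L = W.
q = ½ρv² = ½ × 0.467 × 169² = 6669 Pa.
CL = W/(q·S) = 1.7069×10^5 / (6669 × 51.1) = 0.5009.
CD = 0.0229 + 0.0513 × 0.5009² = 0.03577.
L/D = CL/CD = 0.5009 / 0.03577 = 14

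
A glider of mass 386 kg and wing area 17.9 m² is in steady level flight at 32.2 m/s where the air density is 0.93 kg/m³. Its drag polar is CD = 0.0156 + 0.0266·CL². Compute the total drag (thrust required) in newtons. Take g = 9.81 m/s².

Level flight ⇒ L = W = m·g = 386 × 9.81 = 3786.7 N.
q = ½ρv² = ½ × 0.93 × 32.2² = 482.1 Pa.
Required CL = L/(qS) = 3786.7/(482.1·17.9) = 0.4388.
CD = 0.0156 + 0.0266 × 0.4388² = 0.02072.
D = q·S·CD = 482.1 × 17.9 × 0.02072 = 178.8 N

D = 179 N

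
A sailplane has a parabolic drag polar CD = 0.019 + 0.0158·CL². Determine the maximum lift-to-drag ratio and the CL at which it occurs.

(L/D)max = 28.9, at CL = 1.1

For CD = CD0 + K·CL², (L/D)max occurs at CL* = √(CD0/K) and equals 1/(2√(K·CD0)).
(L/D)max = 1/(2√(0.0158 × 0.019)) = 1/(2 × 0.01733) = 28.9
CL* = √(0.019/0.0158) = 1.1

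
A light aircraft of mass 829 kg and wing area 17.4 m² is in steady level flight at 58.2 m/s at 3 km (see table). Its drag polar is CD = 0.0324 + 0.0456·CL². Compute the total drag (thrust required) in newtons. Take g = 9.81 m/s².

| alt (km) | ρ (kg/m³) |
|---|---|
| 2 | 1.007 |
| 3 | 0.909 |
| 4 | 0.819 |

D = 980 N

At 3 km, from the table: ρ = 0.909 kg/m³.
Level flight ⇒ L = W = m·g = 829 × 9.81 = 8132.5 N.
Dynamic pressure q = 0.5 × 0.909 × 58.2² = 1540 Pa.
CL = 2W/(ρv²S) = 2×8132.5/(0.909×58.2²×17.4) = 0.3036.
CD = 0.0324 + 0.0456 × 0.3036² = 0.0366.
D = q·S·CD = 1540 × 17.4 × 0.0366 = 980.5 N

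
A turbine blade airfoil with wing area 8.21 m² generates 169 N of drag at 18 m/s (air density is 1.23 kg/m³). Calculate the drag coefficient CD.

From D = ½ρv²S·CD, rearranging gives CD = 2D/(ρv²S).
CD = 2 × 169 / (1.23 × 18² × 8.21) = 0.103

CD = 0.103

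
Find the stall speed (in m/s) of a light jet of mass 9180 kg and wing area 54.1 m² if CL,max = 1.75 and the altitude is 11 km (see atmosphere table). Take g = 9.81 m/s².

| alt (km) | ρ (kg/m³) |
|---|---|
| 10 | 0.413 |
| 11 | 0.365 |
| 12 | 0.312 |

V_stall = 72.2 m/s

At 11 km, from the table: ρ = 0.365 kg/m³.
At stall, lift equals weight: L = W = m·g = 9180 × 9.81 = 90060 N.
V_stall = √(2W/(ρ·S·CL,max)) = √(2 × 90060 / (0.365 × 54.1 × 1.75))
V_stall = √5212 = 72.2 m/s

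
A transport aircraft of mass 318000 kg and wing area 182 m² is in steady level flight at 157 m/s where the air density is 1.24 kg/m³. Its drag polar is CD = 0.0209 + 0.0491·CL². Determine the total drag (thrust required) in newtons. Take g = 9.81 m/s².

D = 2.3×10^5 N

In steady level flight, lift balances weight: W = mg = 318000 × 9.81 = 3.1196×10^6 N.
Dynamic pressure q = 0.5 × 1.24 × 157² = 15280 Pa.
Required CL = L/(qS) = 3.1196×10^6/(15280·182) = 1.122.
CD = 0.0209 + 0.0491 × 1.122² = 0.08267.
D = q·S·CD = 15280 × 182 × 0.08267 = 2.299×10^5 N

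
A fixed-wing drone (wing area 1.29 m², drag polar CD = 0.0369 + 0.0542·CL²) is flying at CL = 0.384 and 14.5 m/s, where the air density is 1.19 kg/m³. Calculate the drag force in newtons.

D = 7.24 N

CD = 0.0369 + 0.0542 × 0.384² = 0.04489
D = ½ρv²S·CD = ½ × 1.19 × 14.5² × 1.29 × 0.04489 = 7.24 N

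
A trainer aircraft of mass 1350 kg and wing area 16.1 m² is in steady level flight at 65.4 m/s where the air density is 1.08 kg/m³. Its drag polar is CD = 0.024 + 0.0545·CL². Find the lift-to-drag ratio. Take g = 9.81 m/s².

L/D = 11.5

In steady level flight, lift balances weight: W = mg = 1350 × 9.81 = 13244 N.
Dynamic pressure q = 0.5 × 1.08 × 65.4² = 2310 Pa.
CL = 2W/(ρv²S) = 2×13244/(1.08×65.4²×16.1) = 0.3561.
CD = 0.024 + 0.0545 × 0.3561² = 0.03091.
L/D = CL/CD = 0.3561 / 0.03091 = 11.5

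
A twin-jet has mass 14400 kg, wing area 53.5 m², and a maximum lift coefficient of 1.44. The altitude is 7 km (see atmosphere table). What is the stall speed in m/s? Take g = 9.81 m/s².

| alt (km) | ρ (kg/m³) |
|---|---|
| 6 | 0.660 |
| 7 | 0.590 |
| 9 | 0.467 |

At 7 km, from the table: ρ = 0.590 kg/m³.
Stall occurs when L = W at CL,max. W = mg = 14400 × 9.81 = 1.413×10^5 N.
From L = ½ρV²S·CL,max = W: V_stall = √(2W/(ρSCL,max)) = √(2·1.413×10^5/(0.59·53.5·1.44))
V_stall = √6216 = 78.8 m/s

V_stall = 78.8 m/s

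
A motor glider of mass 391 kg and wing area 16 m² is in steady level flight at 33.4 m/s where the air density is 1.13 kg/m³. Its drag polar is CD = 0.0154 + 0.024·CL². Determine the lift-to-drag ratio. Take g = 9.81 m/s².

L/D = 20.2

Weight W = mg = 391 × 9.81 = 3835.7 N; in level flight L = W.
Dynamic pressure q = 0.5 × 1.13 × 33.4² = 630.3 Pa.
CL = 2W/(ρv²S) = 2×3835.7/(1.13×33.4²×16) = 0.3804.
CD = 0.0154 + 0.024 × 0.3804² = 0.01887.
L/D = CL/CD = 0.3804 / 0.01887 = 20.2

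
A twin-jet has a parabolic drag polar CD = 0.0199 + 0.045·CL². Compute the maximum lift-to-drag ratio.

(L/D)max = 16.7

For CD = CD0 + K·CL², (L/D)max occurs at CL* = √(CD0/K) and equals 1/(2√(K·CD0)).
(L/D)max = 1/(2√(0.045 × 0.0199)) = 1/(2 × 0.02992) = 16.7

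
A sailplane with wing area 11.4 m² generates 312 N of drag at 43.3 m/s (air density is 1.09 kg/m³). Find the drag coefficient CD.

From D = ½ρv²S·CD, rearranging gives CD = 2D/(ρv²S).
CD = 2 × 312 / (1.09 × 43.3² × 11.4) = 0.0268

CD = 0.0268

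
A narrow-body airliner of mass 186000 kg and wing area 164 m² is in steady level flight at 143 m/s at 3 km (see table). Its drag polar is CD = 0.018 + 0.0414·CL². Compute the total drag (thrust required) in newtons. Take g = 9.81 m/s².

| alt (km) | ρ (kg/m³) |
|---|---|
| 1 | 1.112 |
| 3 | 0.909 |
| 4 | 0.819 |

D = 1.18×10^5 N

At 3 km, from the table: ρ = 0.909 kg/m³.
Weight W = mg = 186000 × 9.81 = 1.8247×10^6 N; in level flight L = W.
q = ½ρv² = ½ × 0.909 × 143² = 9294 Pa.
Required CL = L/(qS) = 1.8247×10^6/(9294·164) = 1.197.
CD = 0.018 + 0.0414 × 1.197² = 0.07733.
D = q·S·CD = 9294 × 164 × 0.07733 = 1.179×10^5 N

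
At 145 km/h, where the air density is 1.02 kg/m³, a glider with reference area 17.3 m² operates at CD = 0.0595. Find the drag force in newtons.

D = 852 N

Convert speed: v = 145 km/h ÷ 3.6 = 40.28 m/s.
D = ½ρv²S·CD = ½ × 1.02 × 40.28² × 17.3 × 0.0595 = 852 N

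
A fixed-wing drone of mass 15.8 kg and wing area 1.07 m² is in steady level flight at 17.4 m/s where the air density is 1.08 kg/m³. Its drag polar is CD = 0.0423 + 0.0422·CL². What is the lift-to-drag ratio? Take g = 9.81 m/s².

Weight W = mg = 15.8 × 9.81 = 155 N; in level flight L = W.
q = ½ρv² = ½ × 1.08 × 17.4² = 163.5 Pa.
CL = W/(q·S) = 155 / (163.5 × 1.07) = 0.886.
CD = 0.0423 + 0.0422 × 0.886² = 0.07543.
L/D = CL/CD = 0.886 / 0.07543 = 11.7

L/D = 11.7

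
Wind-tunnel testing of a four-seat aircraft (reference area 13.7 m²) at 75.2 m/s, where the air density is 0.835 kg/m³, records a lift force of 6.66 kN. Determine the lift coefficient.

From L = ½ρv²S·CL, rearranging gives CL = 2L/(ρv²S).
CL = 2 × 6660 / (0.835 × 75.2² × 13.7) = 0.206

CL = 0.206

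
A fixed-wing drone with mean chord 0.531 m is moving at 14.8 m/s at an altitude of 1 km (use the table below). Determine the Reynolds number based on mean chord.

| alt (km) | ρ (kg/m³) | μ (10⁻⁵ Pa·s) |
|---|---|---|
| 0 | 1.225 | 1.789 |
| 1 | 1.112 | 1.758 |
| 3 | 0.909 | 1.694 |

Re = 4.97×10^5

At 1 km, from the table: ρ = 1.112 kg/m³, μ = 1.758×10⁻⁵ Pa·s.
Re = ρ·v·c/μ = 1.112 × 14.8 × 0.531 / (1.758×10⁻⁵) = 4.97×10^5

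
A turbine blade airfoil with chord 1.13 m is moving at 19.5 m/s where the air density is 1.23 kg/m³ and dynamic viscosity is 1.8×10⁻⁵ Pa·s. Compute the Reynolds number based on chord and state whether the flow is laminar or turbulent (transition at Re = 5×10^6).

Re = ρ·v·c/μ = 1.23 × 19.5 × 1.13 / (1.8×10⁻⁵) = 1.51×10^6
Since 1.51×10^6 < 5×10^6, the flow is laminar.

Re = 1.51×10^6 (laminar)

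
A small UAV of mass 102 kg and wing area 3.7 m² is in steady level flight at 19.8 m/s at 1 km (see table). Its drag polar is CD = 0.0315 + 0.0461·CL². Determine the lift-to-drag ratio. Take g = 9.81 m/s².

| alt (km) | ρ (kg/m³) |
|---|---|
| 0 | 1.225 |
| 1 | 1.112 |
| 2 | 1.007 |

L/D = 12.1

At 1 km, from the table: ρ = 1.112 kg/m³.
Level flight ⇒ L = W = m·g = 102 × 9.81 = 1000.6 N.
Dynamic pressure q = 0.5 × 1.112 × 19.8² = 218 Pa.
Required CL = L/(qS) = 1000.6/(218·3.7) = 1.241.
CD = 0.0315 + 0.0461 × 1.241² = 0.1025.
L/D = CL/CD = 1.241 / 0.1025 = 12.1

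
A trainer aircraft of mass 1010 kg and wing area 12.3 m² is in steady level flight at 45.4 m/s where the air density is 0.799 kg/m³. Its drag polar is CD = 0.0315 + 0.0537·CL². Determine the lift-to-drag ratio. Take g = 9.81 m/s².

Level flight ⇒ L = W = m·g = 1010 × 9.81 = 9908.1 N.
q = ½ρv² = ½ × 0.799 × 45.4² = 823.4 Pa.
CL = 2W/(ρv²S) = 2×9908.1/(0.799×45.4²×12.3) = 0.9783.
CD = 0.0315 + 0.0537 × 0.9783² = 0.08289.
L/D = CL/CD = 0.9783 / 0.08289 = 11.8

L/D = 11.8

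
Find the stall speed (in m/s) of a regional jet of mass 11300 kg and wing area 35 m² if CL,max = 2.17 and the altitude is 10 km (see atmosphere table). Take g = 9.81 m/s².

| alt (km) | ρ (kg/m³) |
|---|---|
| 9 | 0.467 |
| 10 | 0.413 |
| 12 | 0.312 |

V_stall = 84.1 m/s

At 10 km, from the table: ρ = 0.413 kg/m³.
Stall occurs when L = W at CL,max. W = mg = 11300 × 9.81 = 1.109×10^5 N.
From L = ½ρV²S·CL,max = W: V_stall = √(2W/(ρSCL,max)) = √(2·1.109×10^5/(0.413·35·2.17))
V_stall = √7068 = 84.1 m/s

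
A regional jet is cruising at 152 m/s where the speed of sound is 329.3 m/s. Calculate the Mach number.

M = v/a = 152 / 329.3 = 0.462

M = 0.462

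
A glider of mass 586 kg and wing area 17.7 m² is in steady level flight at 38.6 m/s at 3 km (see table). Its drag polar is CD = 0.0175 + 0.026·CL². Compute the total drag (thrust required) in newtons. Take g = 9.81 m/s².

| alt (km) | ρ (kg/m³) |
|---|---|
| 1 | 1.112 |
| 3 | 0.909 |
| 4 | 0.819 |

At 3 km, from the table: ρ = 0.909 kg/m³.
In steady level flight, lift balances weight: W = mg = 586 × 9.81 = 5748.7 N.
Dynamic pressure q = 0.5 × 0.909 × 38.6² = 677.2 Pa.
CL = W/(q·S) = 5748.7 / (677.2 × 17.7) = 0.4796.
CD = 0.0175 + 0.026 × 0.4796² = 0.02348.
D = q·S·CD = 677.2 × 17.7 × 0.02348 = 281.4 N

D = 281 N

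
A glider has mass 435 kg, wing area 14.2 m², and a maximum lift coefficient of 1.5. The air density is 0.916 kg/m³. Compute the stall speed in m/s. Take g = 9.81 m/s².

V_stall = 20.9 m/s

Weight W = mg = 435 × 9.81 = 4267 N.
V_stall = √(2W/(ρ·S·CL,max)) = √(2 × 4267 / (0.916 × 14.2 × 1.5))
V_stall = √437.4 = 20.9 m/s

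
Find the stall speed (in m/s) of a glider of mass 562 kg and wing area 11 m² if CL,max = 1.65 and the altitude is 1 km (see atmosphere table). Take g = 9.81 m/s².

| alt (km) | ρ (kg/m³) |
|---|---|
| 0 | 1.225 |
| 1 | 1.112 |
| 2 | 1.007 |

At 1 km, from the table: ρ = 1.112 kg/m³.
Stall occurs when L = W at CL,max. W = mg = 562 × 9.81 = 5513 N.
From L = ½ρV²S·CL,max = W: V_stall = √(2W/(ρSCL,max)) = √(2·5513/(1.112·11·1.65))
V_stall = √546.3 = 23.4 m/s

V_stall = 23.4 m/s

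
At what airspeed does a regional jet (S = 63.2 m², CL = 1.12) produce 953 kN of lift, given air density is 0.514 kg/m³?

v = 229 m/s

L = ½ρv²S·CL ⇒ v = √(2L/(ρ·S·CL))
v = √(2 × 9.53×10^5 / (0.514 × 63.2 × 1.12)) = √52390 = 229 m/s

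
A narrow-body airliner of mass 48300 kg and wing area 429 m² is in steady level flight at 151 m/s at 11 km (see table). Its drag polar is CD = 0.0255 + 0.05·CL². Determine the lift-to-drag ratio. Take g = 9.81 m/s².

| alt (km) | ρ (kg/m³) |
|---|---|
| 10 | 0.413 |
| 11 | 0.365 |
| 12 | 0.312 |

At 11 km, from the table: ρ = 0.365 kg/m³.
Level flight ⇒ L = W = m·g = 48300 × 9.81 = 4.7382×10^5 N.
Dynamic pressure q = 0.5 × 0.365 × 151² = 4161 Pa.
Required CL = L/(qS) = 4.7382×10^5/(4161·429) = 0.2654.
CD = 0.0255 + 0.05 × 0.2654² = 0.02902.
L/D = CL/CD = 0.2654 / 0.02902 = 9.15

L/D = 9.15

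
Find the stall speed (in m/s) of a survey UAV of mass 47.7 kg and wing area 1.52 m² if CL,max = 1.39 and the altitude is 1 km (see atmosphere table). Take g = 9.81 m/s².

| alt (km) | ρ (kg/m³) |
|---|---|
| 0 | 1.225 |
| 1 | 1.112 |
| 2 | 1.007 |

At 1 km, from the table: ρ = 1.112 kg/m³.
At stall, lift equals weight: L = W = m·g = 47.7 × 9.81 = 467.9 N.
V_stall = √(2W/(ρ·S·CL,max)) = √(2 × 467.9 / (1.112 × 1.52 × 1.39))
V_stall = √398.3 = 20 m/s

V_stall = 20 m/s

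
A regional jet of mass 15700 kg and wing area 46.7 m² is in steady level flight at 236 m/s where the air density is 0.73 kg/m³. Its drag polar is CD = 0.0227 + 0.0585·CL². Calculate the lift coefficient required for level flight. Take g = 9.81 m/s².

Weight W = mg = 15700 × 9.81 = 1.5402×10^5 N; in level flight L = W.
Dynamic pressure q = 0.5 × 0.73 × 236² = 20330 Pa.
Required CL = L/(qS) = 1.5402×10^5/(20330·46.7) = 0.1622.

CL = 0.162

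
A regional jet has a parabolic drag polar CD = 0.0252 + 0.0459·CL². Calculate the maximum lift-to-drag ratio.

For CD = CD0 + K·CL², (L/D)max occurs at CL* = √(CD0/K) and equals 1/(2√(K·CD0)).
(L/D)max = 1/(2√(0.0459 × 0.0252)) = 1/(2 × 0.03401) = 14.7

(L/D)max = 14.7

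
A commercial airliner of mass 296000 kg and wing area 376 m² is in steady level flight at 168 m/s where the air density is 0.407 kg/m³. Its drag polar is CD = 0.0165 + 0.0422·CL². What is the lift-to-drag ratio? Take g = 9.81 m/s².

L/D = 14.5

Level flight ⇒ L = W = m·g = 296000 × 9.81 = 2.9038×10^6 N.
Dynamic pressure q = 0.5 × 0.407 × 168² = 5744 Pa.
CL = 2W/(ρv²S) = 2×2.9038×10^6/(0.407×168²×376) = 1.345.
CD = 0.0165 + 0.0422 × 1.345² = 0.09279.
L/D = CL/CD = 1.345 / 0.09279 = 14.5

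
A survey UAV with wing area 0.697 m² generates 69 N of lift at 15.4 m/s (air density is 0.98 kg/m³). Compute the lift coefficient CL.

From L = ½ρv²S·CL, rearranging gives CL = 2L/(ρv²S).
CL = 2 × 69 / (0.98 × 15.4² × 0.697) = 0.852

CL = 0.852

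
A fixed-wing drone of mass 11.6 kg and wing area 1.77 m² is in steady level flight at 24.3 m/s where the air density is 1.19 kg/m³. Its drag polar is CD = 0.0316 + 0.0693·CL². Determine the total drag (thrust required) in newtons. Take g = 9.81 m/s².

D = 21.1 N

Weight W = mg = 11.6 × 9.81 = 113.8 N; in level flight L = W.
Dynamic pressure q = 0.5 × 1.19 × 24.3² = 351.3 Pa.
Required CL = L/(qS) = 113.8/(351.3·1.77) = 0.183.
CD = 0.0316 + 0.0693 × 0.183² = 0.03392.
D = q·S·CD = 351.3 × 1.77 × 0.03392 = 21.09 N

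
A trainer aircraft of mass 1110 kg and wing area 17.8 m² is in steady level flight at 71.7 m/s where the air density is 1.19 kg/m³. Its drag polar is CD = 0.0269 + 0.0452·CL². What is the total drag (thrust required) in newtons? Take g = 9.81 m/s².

D = 1560 N

In steady level flight, lift balances weight: W = mg = 1110 × 9.81 = 10889 N.
Dynamic pressure q = 0.5 × 1.19 × 71.7² = 3059 Pa.
CL = W/(q·S) = 10889 / (3059 × 17.8) = 0.2.
CD = 0.0269 + 0.0452 × 0.2² = 0.02871.
D = q·S·CD = 3059 × 17.8 × 0.02871 = 1563 N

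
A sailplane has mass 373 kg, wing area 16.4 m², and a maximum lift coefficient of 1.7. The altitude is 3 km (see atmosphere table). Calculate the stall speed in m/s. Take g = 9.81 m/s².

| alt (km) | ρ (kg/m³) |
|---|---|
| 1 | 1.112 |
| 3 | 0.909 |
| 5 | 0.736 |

V_stall = 17 m/s

At 3 km, from the table: ρ = 0.909 kg/m³.
At stall, lift equals weight: L = W = m·g = 373 × 9.81 = 3659 N.
V_stall = √(2W/(ρ·S·CL,max)) = √(2 × 3659 / (0.909 × 16.4 × 1.7))
V_stall = √288.8 = 17 m/s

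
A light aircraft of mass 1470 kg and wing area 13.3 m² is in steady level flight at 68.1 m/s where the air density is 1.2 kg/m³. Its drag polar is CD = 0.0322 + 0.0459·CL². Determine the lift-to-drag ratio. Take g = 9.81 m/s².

Level flight ⇒ L = W = m·g = 1470 × 9.81 = 14421 N.
q = ½ρv² = ½ × 1.2 × 68.1² = 2783 Pa.
Required CL = L/(qS) = 14421/(2783·13.3) = 0.3897.
CD = 0.0322 + 0.0459 × 0.3897² = 0.03917.
L/D = CL/CD = 0.3897 / 0.03917 = 9.95

L/D = 9.95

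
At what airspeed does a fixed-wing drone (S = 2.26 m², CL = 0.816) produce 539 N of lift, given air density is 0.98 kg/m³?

L = ½ρv²S·CL ⇒ v = √(2L/(ρ·S·CL))
v = √(2 × 539 / (0.98 × 2.26 × 0.816)) = √596.5 = 24.4 m/s

v = 24.4 m/s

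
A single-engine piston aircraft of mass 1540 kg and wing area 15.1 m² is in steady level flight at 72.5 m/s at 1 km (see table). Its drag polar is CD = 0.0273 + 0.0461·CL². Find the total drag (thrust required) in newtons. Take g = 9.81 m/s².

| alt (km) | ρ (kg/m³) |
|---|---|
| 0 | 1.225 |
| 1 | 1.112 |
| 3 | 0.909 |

D = 1440 N

At 1 km, from the table: ρ = 1.112 kg/m³.
Weight W = mg = 1540 × 9.81 = 15107 N; in level flight L = W.
Dynamic pressure q = 0.5 × 1.112 × 72.5² = 2922 Pa.
CL = W/(q·S) = 15107 / (2922 × 15.1) = 0.3423.
CD = 0.0273 + 0.0461 × 0.3423² = 0.0327.
D = q·S·CD = 2922 × 15.1 × 0.0327 = 1443 N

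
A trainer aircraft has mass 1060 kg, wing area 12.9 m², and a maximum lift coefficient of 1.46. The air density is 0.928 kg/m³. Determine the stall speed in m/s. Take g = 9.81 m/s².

At stall, lift equals weight: L = W = m·g = 1060 × 9.81 = 10400 N.
From L = ½ρV²S·CL,max = W: V_stall = √(2W/(ρSCL,max)) = √(2·10400/(0.928·12.9·1.46))
V_stall = √1190 = 34.5 m/s

V_stall = 34.5 m/s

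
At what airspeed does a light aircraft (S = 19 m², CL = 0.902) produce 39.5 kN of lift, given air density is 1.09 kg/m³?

v = 65 m/s

L = ½ρv²S·CL ⇒ v = √(2L/(ρ·S·CL))
v = √(2 × 39500 / (1.09 × 19 × 0.902)) = √4229 = 65 m/s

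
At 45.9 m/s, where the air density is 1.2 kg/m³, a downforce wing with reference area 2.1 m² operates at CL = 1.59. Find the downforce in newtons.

L = ½ρv²S·CL = ½ × 1.2 × 45.9² × 2.1 × 1.59 = 4220 N

L = 4220 N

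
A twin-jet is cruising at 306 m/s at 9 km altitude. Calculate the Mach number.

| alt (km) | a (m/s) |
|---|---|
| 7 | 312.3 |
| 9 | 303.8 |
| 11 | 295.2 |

M = 1.01

At 9 km, from the table: a = 303.8 m/s.
M = v/a = 306 / 303.8 = 1.01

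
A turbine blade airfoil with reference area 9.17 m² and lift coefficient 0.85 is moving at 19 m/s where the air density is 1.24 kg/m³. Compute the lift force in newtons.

L = 1740 N

Dynamic pressure q = ½ρv² = ½ × 1.24 × 19² = 223.8 Pa.
L = q·S·CL = 223.8 × 9.17 × 0.85 = 1740 N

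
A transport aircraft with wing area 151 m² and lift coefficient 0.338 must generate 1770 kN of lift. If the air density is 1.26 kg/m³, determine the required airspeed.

v = 235 m/s

L = ½ρv²S·CL ⇒ v = √(2L/(ρ·S·CL))
v = √(2 × 1.77×10^6 / (1.26 × 151 × 0.338)) = √55050 = 235 m/s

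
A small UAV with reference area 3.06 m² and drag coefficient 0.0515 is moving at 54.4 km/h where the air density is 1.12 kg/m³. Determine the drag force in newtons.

D = 20.2 N

Convert speed: v = 54.4 km/h ÷ 3.6 = 15.11 m/s.
Dynamic pressure q = ½ρv² = ½ × 1.12 × 15.11² = 127.9 Pa.
D = q·S·CD = 127.9 × 3.06 × 0.0515 = 20.2 N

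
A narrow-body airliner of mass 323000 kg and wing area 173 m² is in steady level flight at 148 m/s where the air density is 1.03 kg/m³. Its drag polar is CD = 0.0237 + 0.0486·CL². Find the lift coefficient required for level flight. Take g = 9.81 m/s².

CL = 1.62

Level flight ⇒ L = W = m·g = 323000 × 9.81 = 3.1686×10^6 N.
q = ½ρv² = ½ × 1.03 × 148² = 11280 Pa.
Required CL = L/(qS) = 3.1686×10^6/(11280·173) = 1.624.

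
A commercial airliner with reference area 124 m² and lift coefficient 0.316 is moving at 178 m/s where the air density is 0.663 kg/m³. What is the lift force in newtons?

L = 4.12×10^5 N

L = ½ρv²S·CL = ½ × 0.663 × 178² × 124 × 0.316 = 4.12×10^5 N ≈ 412 kN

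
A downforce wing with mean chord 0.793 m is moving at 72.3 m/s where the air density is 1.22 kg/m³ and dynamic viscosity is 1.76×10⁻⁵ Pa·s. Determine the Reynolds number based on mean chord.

Re = ρ·v·c/μ = 1.22 × 72.3 × 0.793 / (1.76×10⁻⁵) = 3.97×10^6

Re = 3.97×10^6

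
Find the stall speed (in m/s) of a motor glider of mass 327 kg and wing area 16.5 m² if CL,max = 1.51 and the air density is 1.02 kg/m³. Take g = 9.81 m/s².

Weight W = mg = 327 × 9.81 = 3208 N.
From L = ½ρV²S·CL,max = W: V_stall = √(2W/(ρSCL,max)) = √(2·3208/(1.02·16.5·1.51))
V_stall = √252.5 = 15.9 m/s

V_stall = 15.9 m/s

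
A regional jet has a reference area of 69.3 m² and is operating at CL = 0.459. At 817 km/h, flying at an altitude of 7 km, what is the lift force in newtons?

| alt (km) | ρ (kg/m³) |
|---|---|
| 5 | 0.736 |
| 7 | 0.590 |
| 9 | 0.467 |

L = 4.83×10^5 N

At 7 km, from the table: ρ = 0.590 kg/m³.
Convert speed: v = 817 km/h ÷ 3.6 = 226.9 m/s.
Dynamic pressure q = ½ρv² = ½ × 0.59 × 226.9² = 15190 Pa.
L = q·S·CL = 15190 × 69.3 × 0.459 = 4.83×10^5 N ≈ 483 kN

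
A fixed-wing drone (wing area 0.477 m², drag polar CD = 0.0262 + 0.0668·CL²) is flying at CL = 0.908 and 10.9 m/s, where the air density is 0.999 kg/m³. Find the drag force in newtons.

CD = 0.0262 + 0.0668 × 0.908² = 0.08127
D = ½ρv²S·CD = ½ × 0.999 × 10.9² × 0.477 × 0.08127 = 2.3 N

D = 2.3 N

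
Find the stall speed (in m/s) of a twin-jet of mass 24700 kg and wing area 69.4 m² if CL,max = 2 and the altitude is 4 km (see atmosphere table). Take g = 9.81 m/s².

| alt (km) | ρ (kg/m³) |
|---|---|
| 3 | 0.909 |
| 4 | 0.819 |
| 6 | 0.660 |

V_stall = 65.3 m/s

At 4 km, from the table: ρ = 0.819 kg/m³.
Weight W = mg = 24700 × 9.81 = 2.423×10^5 N.
V_stall = √(2W/(ρ·S·CL,max)) = √(2 × 2.423×10^5 / (0.819 × 69.4 × 2))
V_stall = √4263 = 65.3 m/s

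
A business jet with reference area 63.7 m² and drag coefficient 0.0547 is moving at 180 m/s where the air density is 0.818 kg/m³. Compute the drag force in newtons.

D = 46200 N

Dynamic pressure q = ½ρv² = ½ × 0.818 × 180² = 13250 Pa.
D = q·S·CD = 13250 × 63.7 × 0.0547 = 46200 N ≈ 46.2 kN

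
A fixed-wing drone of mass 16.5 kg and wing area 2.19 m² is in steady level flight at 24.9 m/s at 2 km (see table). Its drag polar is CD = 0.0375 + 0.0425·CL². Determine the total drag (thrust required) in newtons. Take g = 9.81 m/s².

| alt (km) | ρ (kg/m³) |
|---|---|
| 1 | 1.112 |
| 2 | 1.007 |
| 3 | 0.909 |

At 2 km, from the table: ρ = 1.007 kg/m³.
In steady level flight, lift balances weight: W = mg = 16.5 × 9.81 = 161.87 N.
Dynamic pressure q = 0.5 × 1.007 × 24.9² = 312.2 Pa.
Required CL = L/(qS) = 161.87/(312.2·2.19) = 0.2368.
CD = 0.0375 + 0.0425 × 0.2368² = 0.03988.
D = q·S·CD = 312.2 × 2.19 × 0.03988 = 27.27 N

D = 27.3 N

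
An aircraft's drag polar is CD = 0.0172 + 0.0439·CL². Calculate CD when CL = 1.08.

CD = 0.0172 + 0.0439 × 1.08² = 0.0172 + 0.0512 = 0.0684

CD = 0.0684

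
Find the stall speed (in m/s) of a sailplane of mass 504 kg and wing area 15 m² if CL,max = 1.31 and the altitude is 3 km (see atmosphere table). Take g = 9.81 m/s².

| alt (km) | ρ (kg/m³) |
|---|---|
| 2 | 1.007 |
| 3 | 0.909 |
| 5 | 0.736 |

At 3 km, from the table: ρ = 0.909 kg/m³.
At stall, lift equals weight: L = W = m·g = 504 × 9.81 = 4944 N.
V_stall = √(2W/(ρ·S·CL,max)) = √(2 × 4944 / (0.909 × 15 × 1.31))
V_stall = √553.6 = 23.5 m/s

V_stall = 23.5 m/s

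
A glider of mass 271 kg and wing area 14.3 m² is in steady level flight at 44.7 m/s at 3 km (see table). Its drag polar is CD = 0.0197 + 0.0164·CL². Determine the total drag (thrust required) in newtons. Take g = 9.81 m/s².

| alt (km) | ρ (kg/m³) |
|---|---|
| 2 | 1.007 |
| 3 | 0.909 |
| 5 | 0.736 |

At 3 km, from the table: ρ = 0.909 kg/m³.
Weight W = mg = 271 × 9.81 = 2658.5 N; in level flight L = W.
Dynamic pressure q = 0.5 × 0.909 × 44.7² = 908.1 Pa.
Required CL = L/(qS) = 2658.5/(908.1·14.3) = 0.2047.
CD = 0.0197 + 0.0164 × 0.2047² = 0.02039.
D = q·S·CD = 908.1 × 14.3 × 0.02039 = 264.8 N

D = 265 N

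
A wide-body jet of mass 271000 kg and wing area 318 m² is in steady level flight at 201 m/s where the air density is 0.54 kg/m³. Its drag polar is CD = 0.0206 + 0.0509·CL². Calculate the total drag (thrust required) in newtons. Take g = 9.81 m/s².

D = 1.75×10^5 N

Weight W = mg = 271000 × 9.81 = 2.6585×10^6 N; in level flight L = W.
q = ½ρv² = ½ × 0.54 × 201² = 10910 Pa.
Required CL = L/(qS) = 2.6585×10^6/(10910·318) = 0.7664.
CD = 0.0206 + 0.0509 × 0.7664² = 0.0505.
D = q·S·CD = 10910 × 318 × 0.0505 = 1.752×10^5 N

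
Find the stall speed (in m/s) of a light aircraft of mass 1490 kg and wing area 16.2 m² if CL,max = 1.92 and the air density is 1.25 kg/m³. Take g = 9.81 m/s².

V_stall = 27.4 m/s

At stall, lift equals weight: L = W = m·g = 1490 × 9.81 = 14620 N.
From L = ½ρV²S·CL,max = W: V_stall = √(2W/(ρSCL,max)) = √(2·14620/(1.25·16.2·1.92))
V_stall = √751.9 = 27.4 m/s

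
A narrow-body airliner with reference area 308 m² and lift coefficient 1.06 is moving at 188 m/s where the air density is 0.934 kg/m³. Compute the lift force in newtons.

L = 5.39×10^6 N

Dynamic pressure q = ½ρv² = ½ × 0.934 × 188² = 16510 Pa.
L = q·S·CL = 16510 × 308 × 1.06 = 5.39×10^6 N ≈ 5390 kN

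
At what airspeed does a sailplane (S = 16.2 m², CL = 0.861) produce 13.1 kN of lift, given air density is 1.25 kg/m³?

L = ½ρv²S·CL ⇒ v = √(2L/(ρ·S·CL))
v = √(2 × 13100 / (1.25 × 16.2 × 0.861)) = √1503 = 38.8 m/s

v = 38.8 m/s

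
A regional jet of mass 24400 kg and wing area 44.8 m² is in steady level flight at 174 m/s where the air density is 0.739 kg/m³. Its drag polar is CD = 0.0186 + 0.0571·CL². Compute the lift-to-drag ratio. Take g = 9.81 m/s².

L/D = 15.1

Weight W = mg = 24400 × 9.81 = 2.3936×10^5 N; in level flight L = W.
Dynamic pressure q = 0.5 × 0.739 × 174² = 11190 Pa.
CL = 2W/(ρv²S) = 2×2.3936×10^5/(0.739×174²×44.8) = 0.4776.
CD = 0.0186 + 0.0571 × 0.4776² = 0.03162.
L/D = CL/CD = 0.4776 / 0.03162 = 15.1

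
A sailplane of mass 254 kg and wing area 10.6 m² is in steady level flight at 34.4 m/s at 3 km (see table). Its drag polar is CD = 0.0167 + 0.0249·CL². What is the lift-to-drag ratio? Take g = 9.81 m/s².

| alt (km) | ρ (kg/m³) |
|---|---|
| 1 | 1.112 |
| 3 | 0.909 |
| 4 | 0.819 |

L/D = 20.4

At 3 km, from the table: ρ = 0.909 kg/m³.
Level flight ⇒ L = W = m·g = 254 × 9.81 = 2491.7 N.
Dynamic pressure q = 0.5 × 0.909 × 34.4² = 537.8 Pa.
CL = 2W/(ρv²S) = 2×2491.7/(0.909×34.4²×10.6) = 0.4371.
CD = 0.0167 + 0.0249 × 0.4371² = 0.02146.
L/D = CL/CD = 0.4371 / 0.02146 = 20.4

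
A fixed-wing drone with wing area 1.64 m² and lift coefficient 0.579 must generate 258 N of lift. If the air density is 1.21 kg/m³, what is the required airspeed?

L = ½ρv²S·CL ⇒ v = √(2L/(ρ·S·CL))
v = √(2 × 258 / (1.21 × 1.64 × 0.579)) = √449.1 = 21.2 m/s

v = 21.2 m/s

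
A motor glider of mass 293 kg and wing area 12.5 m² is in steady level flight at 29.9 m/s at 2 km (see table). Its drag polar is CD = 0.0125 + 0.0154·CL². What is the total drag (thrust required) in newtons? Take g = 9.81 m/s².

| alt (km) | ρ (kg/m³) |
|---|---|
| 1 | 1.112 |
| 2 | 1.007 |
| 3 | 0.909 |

At 2 km, from the table: ρ = 1.007 kg/m³.
Level flight ⇒ L = W = m·g = 293 × 9.81 = 2874.3 N.
Dynamic pressure q = 0.5 × 1.007 × 29.9² = 450.1 Pa.
CL = W/(q·S) = 2874.3 / (450.1 × 12.5) = 0.5108.
CD = 0.0125 + 0.0154 × 0.5108² = 0.01652.
D = q·S·CD = 450.1 × 12.5 × 0.01652 = 92.95 N

D = 92.9 N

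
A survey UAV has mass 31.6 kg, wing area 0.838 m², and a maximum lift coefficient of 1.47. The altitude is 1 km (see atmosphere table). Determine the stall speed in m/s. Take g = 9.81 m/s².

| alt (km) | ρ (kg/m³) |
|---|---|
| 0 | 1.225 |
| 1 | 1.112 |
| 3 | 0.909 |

At 1 km, from the table: ρ = 1.112 kg/m³.
Weight W = mg = 31.6 × 9.81 = 310 N.
V_stall = √(2W/(ρ·S·CL,max)) = √(2 × 310 / (1.112 × 0.838 × 1.47))
V_stall = √452.6 = 21.3 m/s

V_stall = 21.3 m/s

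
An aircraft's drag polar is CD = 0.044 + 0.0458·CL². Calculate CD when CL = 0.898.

CD = 0.044 + 0.0458 × 0.898² = 0.044 + 0.03693 = 0.0809

CD = 0.0809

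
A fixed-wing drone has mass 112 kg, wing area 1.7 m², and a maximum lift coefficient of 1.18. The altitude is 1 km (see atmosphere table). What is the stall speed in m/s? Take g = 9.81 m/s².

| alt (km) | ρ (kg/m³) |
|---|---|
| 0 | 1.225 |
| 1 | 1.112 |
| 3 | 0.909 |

At 1 km, from the table: ρ = 1.112 kg/m³.
Weight W = mg = 112 × 9.81 = 1099 N.
From L = ½ρV²S·CL,max = W: V_stall = √(2W/(ρSCL,max)) = √(2·1099/(1.112·1.7·1.18))
V_stall = √985.1 = 31.4 m/s

V_stall = 31.4 m/s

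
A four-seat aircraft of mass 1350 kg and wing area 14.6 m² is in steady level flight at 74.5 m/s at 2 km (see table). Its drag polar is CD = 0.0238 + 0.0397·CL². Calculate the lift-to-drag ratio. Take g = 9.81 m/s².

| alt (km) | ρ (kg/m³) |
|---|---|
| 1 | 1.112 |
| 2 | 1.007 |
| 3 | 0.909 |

At 2 km, from the table: ρ = 1.007 kg/m³.
Level flight ⇒ L = W = m·g = 1350 × 9.81 = 13244 N.
q = ½ρv² = ½ × 1.007 × 74.5² = 2795 Pa.
CL = W/(q·S) = 13244 / (2795 × 14.6) = 0.3246.
CD = 0.0238 + 0.0397 × 0.3246² = 0.02798.
L/D = CL/CD = 0.3246 / 0.02798 = 11.6

L/D = 11.6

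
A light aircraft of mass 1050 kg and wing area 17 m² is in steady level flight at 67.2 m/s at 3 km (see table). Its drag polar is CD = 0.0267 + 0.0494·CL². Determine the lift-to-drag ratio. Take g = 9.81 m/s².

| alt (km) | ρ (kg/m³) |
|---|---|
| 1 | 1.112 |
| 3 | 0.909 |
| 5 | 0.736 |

At 3 km, from the table: ρ = 0.909 kg/m³.
In steady level flight, lift balances weight: W = mg = 1050 × 9.81 = 10300 N.
Dynamic pressure q = 0.5 × 0.909 × 67.2² = 2052 Pa.
CL = W/(q·S) = 10300 / (2052 × 17) = 0.2952.
CD = 0.0267 + 0.0494 × 0.2952² = 0.03101.
L/D = CL/CD = 0.2952 / 0.03101 = 9.52

L/D = 9.52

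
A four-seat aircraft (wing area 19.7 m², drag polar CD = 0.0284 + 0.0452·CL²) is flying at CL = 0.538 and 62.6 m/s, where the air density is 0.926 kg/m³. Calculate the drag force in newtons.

CD = 0.0284 + 0.0452 × 0.538² = 0.04148
D = ½ρv²S·CD = ½ × 0.926 × 62.6² × 19.7 × 0.04148 = 1480 N

D = 1480 N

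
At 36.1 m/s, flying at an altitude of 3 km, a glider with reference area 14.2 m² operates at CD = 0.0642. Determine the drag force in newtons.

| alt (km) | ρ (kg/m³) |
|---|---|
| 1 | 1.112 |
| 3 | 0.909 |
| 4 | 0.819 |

D = 540 N

At 3 km, from the table: ρ = 0.909 kg/m³.
Dynamic pressure q = ½ρv² = ½ × 0.909 × 36.1² = 592.3 Pa.
D = q·S·CD = 592.3 × 14.2 × 0.0642 = 540 N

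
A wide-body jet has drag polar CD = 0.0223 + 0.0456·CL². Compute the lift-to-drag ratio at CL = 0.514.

L/D = 15

CD = 0.0223 + 0.0456 × 0.514² = 0.03435
L/D = CL/CD = 0.514 / 0.03435 = 15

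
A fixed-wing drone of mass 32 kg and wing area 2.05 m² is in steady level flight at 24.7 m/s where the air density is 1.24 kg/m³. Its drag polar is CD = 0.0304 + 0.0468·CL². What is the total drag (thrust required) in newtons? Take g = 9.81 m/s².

In steady level flight, lift balances weight: W = mg = 32 × 9.81 = 313.92 N.
Dynamic pressure q = 0.5 × 1.24 × 24.7² = 378.3 Pa.
CL = W/(q·S) = 313.92 / (378.3 × 2.05) = 0.4048.
CD = 0.0304 + 0.0468 × 0.4048² = 0.03807.
D = q·S·CD = 378.3 × 2.05 × 0.03807 = 29.52 N

D = 29.5 N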